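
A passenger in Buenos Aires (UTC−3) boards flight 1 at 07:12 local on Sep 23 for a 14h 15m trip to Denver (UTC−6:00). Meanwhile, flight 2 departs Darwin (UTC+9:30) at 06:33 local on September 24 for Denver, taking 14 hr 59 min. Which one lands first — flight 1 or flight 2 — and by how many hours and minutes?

Flight 1 in UTC: 07:12 + 3:00 = 10:12 on Sep 23.
+14 hours and 15 minutes → arrive 00:27 UTC on Sep 24.
Flight 2 in UTC: 06:33 − 9:30 = 21:03 on Sep 23.
+14 hours 59 minutes → arrive 12:02 UTC on Sep 24.
Flight 1 lands earlier by 11 hours 35 minutes.

the first, by 11 hours 35 minutes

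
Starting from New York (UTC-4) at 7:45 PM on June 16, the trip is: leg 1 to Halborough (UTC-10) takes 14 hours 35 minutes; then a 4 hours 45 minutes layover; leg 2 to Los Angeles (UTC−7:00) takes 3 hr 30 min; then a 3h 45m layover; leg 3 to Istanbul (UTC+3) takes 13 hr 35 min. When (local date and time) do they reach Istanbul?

6:55 PM on June 18

Convert departure to UTC: 7:45 PM + 4:00 = 11:45 PM UTC on Jun 16.
Add 14 hours and 35 minutes leg 1 → 2:20 PM UTC (Jun 17).
Add 4 hours 45 minutes layover in Halborough → 7:05 PM UTC.
Add 3 hours 30 minutes leg 2 → 10:35 PM UTC.
Add 3 hours 45 minutes layover in Los Angeles → 2:20 AM UTC (Jun 18).
Add 13 hours and 35 minutes leg 3 → 3:55 PM UTC.
Istanbul is UTC+3:00, so local arrival = 3:55 PM + 3:00 = 6:55 PM on Jun 18.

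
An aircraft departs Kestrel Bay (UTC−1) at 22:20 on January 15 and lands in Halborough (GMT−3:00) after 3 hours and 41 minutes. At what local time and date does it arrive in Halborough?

00:01 on January 16

Convert departure to UTC: 22:20 + 1:00 = 23:20 UTC on Jan 15.
Add 3 hours 41 minutes travel time → 03:01 UTC (Jan 16).
Halborough is UTC−3:00, so local arrival = 03:01 − 3:00 = 00:01 on Jan 16.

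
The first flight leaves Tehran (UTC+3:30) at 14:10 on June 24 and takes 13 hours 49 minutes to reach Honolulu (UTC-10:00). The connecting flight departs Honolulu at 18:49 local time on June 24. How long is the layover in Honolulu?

Convert departure to UTC: 14:10 − 3:30 = 10:40 UTC on Jun 24.
Add 13 hours 49 minutes flight time → 00:29 UTC (Jun 25).
Honolulu is UTC−10:00, so local arrival = 00:29 − 10:00 = 14:29 on Jun 24.
Layover = 18:49 − 14:29 = 4 hours 20 minutes.

4 hours 20 minutes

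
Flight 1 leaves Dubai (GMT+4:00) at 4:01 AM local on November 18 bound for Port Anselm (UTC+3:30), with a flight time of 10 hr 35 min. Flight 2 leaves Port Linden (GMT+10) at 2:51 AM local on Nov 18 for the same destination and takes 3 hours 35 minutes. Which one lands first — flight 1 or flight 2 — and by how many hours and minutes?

the second, by 14 hours 10 minutes

Flight 1 in UTC: 4:01 AM − 4:00 = 12:01 AM on Nov 18.
+10 hours and 35 minutes → arrive 10:36 AM UTC on Nov 18.
Flight 2 in UTC: 2:51 AM − 10:00 = 4:51 PM on Nov 17.
+3 hours and 35 minutes → arrive 8:26 PM UTC on Nov 17.
Flight 2 lands earlier by 14 hours 10 minutes.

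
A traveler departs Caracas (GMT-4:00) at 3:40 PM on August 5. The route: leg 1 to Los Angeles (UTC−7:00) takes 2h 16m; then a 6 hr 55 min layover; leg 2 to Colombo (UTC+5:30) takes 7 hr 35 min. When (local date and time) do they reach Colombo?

5:56 PM on Aug 6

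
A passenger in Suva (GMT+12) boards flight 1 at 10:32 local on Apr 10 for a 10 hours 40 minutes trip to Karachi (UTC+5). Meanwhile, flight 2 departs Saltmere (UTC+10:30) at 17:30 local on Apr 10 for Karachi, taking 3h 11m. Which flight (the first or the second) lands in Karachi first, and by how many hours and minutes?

Flight 1 in UTC: 10:32 − 12:00 = 22:32 on Apr 9.
+10 hours and 40 minutes → arrive 09:12 UTC on Apr 10.
Flight 2 in UTC: 17:30 − 10:30 = 07:00 on Apr 10.
+3 hours 11 minutes → arrive 10:11 UTC on Apr 10.
Flight 1 lands earlier by 59 minutes.

the first, by 59 minutes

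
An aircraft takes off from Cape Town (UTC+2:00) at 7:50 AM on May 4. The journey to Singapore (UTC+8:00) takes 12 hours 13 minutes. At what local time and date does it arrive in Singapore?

2:03 AM on May 5

Singapore is 6:00 ahead of Cape Town.
After 12 hours and 13 minutes it is 8:03 PM in Cape Town.
Shift by the zone difference: 8:03 PM + 6:00 = 2:03 AM on May 5 in Singapore.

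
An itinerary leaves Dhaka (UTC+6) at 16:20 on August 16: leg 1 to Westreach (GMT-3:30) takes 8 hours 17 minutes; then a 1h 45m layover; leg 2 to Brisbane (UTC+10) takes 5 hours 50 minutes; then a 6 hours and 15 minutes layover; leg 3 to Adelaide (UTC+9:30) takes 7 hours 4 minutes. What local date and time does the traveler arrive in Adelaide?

01:01 on Aug 18

Convert departure to UTC: 16:20 − 6:00 = 10:20 UTC on Aug 16.
Add 8 hours and 17 minutes leg 1 → 18:37 UTC.
Add 1 hour 45 minutes layover in Westreach → 20:22 UTC.
Add 5 hours 50 minutes leg 2 → 02:12 UTC (Aug 17).
Add 6 hours and 15 minutes layover in Brisbane → 08:27 UTC.
Add 7 hours and 4 minutes leg 3 → 15:31 UTC.
Adelaide is UTC+9:30, so local arrival = 15:31 + 9:30 = 01:01 on Aug 18.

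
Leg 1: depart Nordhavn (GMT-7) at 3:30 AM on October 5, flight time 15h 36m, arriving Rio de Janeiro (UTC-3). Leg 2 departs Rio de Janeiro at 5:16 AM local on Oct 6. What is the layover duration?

Convert departure to UTC: 3:30 AM + 7:00 = 10:30 AM UTC on Oct 5.
Add 15 hours 36 minutes flight time → 2:06 AM UTC (Oct 6).
Rio de Janeiro is UTC−3:00, so local arrival = 2:06 AM − 3:00 = 11:06 PM on Oct 5.
Layover = 5:16 AM − 11:06 PM (+1 day) = 6 hours 10 minutes.

6 hours 10 minutes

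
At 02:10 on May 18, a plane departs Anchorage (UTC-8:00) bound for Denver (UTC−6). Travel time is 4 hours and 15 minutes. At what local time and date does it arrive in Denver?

Convert departure to UTC: 02:10 + 8:00 = 10:10 UTC on May 18.
Add 4 hours 15 minutes travel time → 14:25 UTC.
Denver is UTC−6:00, so local arrival = 14:25 − 6:00 = 08:25 on May 18.

08:25 on May 18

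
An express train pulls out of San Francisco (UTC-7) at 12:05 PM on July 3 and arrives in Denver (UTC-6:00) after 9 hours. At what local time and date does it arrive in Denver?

Convert departure to UTC: 12:05 PM + 7:00 = 7:05 PM UTC on Jul 3.
Add 9 hours travel time → 4:05 AM UTC (Jul 4).
Denver is UTC−6:00, so local arrival = 4:05 AM − 6:00 = 10:05 PM on Jul 3.

10:05 PM on July 3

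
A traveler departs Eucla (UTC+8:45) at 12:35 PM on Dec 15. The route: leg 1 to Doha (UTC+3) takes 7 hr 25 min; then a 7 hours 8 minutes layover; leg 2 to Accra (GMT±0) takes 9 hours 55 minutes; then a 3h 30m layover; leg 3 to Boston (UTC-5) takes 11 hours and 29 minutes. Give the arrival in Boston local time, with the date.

2:17 PM on December 16

Convert departure to UTC: 12:35 PM − 8:45 = 3:50 AM UTC on Dec 15.
Add 7 hours 25 minutes leg 1 → 11:15 AM UTC.
Add 7 hours and 8 minutes layover in Doha → 6:23 PM UTC.
Add 9 hours 55 minutes leg 2 → 4:18 AM UTC (Dec 16).
Add 3 hours and 30 minutes layover in Accra → 7:48 AM UTC.
Add 11 hours and 29 minutes leg 3 → 7:17 PM UTC.
Boston is UTC−5:00, so local arrival = 7:17 PM − 5:00 = 2:17 PM on Dec 16.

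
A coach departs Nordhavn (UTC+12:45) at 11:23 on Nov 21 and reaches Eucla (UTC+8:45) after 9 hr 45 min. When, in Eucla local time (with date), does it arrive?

17:08 on November 21

Eucla is 4:00 behind Nordhavn.
After 9 hours and 45 minutes it is 21:08 in Nordhavn.
Shift by the zone difference: 21:08 − 4:00 = 17:08 on Nov 21 in Eucla.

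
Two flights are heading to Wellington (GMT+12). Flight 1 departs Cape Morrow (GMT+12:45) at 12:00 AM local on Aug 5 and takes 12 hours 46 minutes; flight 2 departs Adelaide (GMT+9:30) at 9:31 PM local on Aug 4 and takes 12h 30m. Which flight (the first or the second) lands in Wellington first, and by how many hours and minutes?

Flight 1 in UTC: 12:00 AM − 12:45 = 11:15 AM on Aug 4.
+12 hours 46 minutes → arrive 12:01 AM UTC on Aug 5.
Flight 2 in UTC: 9:31 PM − 9:30 = 12:01 PM on Aug 4.
+12 hours and 30 minutes → arrive 12:31 AM UTC on Aug 5.
Flight 1 lands earlier by 30 minutes.

the first, by 30 minutes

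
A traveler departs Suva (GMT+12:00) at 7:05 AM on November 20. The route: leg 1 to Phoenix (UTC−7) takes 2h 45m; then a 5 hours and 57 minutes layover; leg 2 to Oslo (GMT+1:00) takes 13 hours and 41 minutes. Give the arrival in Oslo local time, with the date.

6:28 PM on November 20

Convert departure to UTC: 7:05 AM − 12:00 = 7:05 PM UTC on Nov 19.
Add 2 hours 45 minutes leg 1 → 9:50 PM UTC.
Add 5 hours 57 minutes layover in Phoenix → 3:47 AM UTC (Nov 20).
Add 13 hours and 41 minutes leg 2 → 5:28 PM UTC.
Oslo is UTC+1:00, so local arrival = 5:28 PM + 1:00 = 6:28 PM on Nov 20.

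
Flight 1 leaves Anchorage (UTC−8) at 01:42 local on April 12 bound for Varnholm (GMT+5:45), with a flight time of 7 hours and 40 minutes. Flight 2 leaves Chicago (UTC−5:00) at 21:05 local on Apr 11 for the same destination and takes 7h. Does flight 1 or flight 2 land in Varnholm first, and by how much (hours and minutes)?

the second, by 8 hours 17 minutes

Flight 1 in UTC: 01:42 + 8:00 = 09:42 on Apr 12.
+7 hours 40 minutes → arrive 17:22 UTC on Apr 12.
Flight 2 in UTC: 21:05 + 5:00 = 02:05 on Apr 12.
+7 hours → arrive 09:05 UTC on Apr 12.
Flight 2 lands earlier by 8 hours 17 minutes.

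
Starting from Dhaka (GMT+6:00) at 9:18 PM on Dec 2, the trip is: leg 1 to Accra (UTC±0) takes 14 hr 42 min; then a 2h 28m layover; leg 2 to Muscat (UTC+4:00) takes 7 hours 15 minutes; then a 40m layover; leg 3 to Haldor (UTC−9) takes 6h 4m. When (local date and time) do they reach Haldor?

1:27 PM on December 3

Convert departure to UTC: 9:18 PM − 6:00 = 3:18 PM UTC on Dec 2.
Add 14 hours and 42 minutes leg 1 → 6:00 AM UTC (Dec 3).
Add 2 hours and 28 minutes layover in Accra → 8:28 AM UTC.
Add 7 hours and 15 minutes leg 2 → 3:43 PM UTC.
Add 40 minutes layover in Muscat → 4:23 PM UTC.
Add 6 hours 4 minutes leg 3 → 10:27 PM UTC.
Haldor is UTC−9:00, so local arrival = 10:27 PM − 9:00 = 1:27 PM on Dec 3.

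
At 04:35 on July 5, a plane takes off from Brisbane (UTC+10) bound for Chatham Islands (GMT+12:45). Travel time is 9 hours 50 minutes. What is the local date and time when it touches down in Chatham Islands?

17:10 on July 5

Convert departure to UTC: 04:35 − 10:00 = 18:35 UTC on Jul 4.
Add 9 hours 50 minutes travel time → 04:25 UTC (Jul 5).
Chatham Islands is UTC+12:45, so local arrival = 04:25 + 12:45 = 17:10 on Jul 5.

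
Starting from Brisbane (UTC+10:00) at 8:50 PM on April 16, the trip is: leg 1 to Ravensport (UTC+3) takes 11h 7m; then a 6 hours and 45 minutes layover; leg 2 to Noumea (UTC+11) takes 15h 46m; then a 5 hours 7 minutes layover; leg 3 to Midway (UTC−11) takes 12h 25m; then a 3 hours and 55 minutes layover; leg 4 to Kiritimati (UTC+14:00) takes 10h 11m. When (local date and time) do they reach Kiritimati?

Convert departure to UTC: 8:50 PM − 10:00 = 10:50 AM UTC on Apr 16.
Add 11 hours and 7 minutes leg 1 → 9:57 PM UTC.
Add 6 hours 45 minutes layover in Ravensport → 4:42 AM UTC (Apr 17).
Add 15 hours 46 minutes leg 2 → 8:28 PM UTC.
Add 5 hours and 7 minutes layover in Noumea → 1:35 AM UTC (Apr 18).
Add 12 hours 25 minutes leg 3 → 2:00 PM UTC.
Add 3 hours 55 minutes layover in Midway → 5:55 PM UTC.
Add 10 hours and 11 minutes leg 4 → 4:06 AM UTC (Apr 19).
Kiritimati is UTC+14:00, so local arrival = 4:06 AM + 14:00 = 6:06 PM on Apr 19.

6:06 PM on Apr 19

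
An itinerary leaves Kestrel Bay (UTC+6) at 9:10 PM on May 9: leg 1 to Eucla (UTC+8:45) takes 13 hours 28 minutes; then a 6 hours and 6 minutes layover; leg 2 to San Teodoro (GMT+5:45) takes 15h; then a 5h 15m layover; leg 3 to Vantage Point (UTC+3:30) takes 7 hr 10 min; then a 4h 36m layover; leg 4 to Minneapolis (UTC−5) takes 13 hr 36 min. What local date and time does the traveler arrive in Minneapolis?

3:21 AM on May 12

Convert departure to UTC: 9:10 PM − 6:00 = 3:10 PM UTC on May 9.
Add 13 hours 28 minutes leg 1 → 4:38 AM UTC (May 10).
Add 6 hours and 6 minutes layover in Eucla → 10:44 AM UTC.
Add 15 hours leg 2 → 1:44 AM UTC (May 11).
Add 5 hours and 15 minutes layover in San Teodoro → 6:59 AM UTC.
Add 7 hours 10 minutes leg 3 → 2:09 PM UTC.
Add 4 hours and 36 minutes layover in Vantage Point → 6:45 PM UTC.
Add 13 hours 36 minutes leg 4 → 8:21 AM UTC (May 12).
Minneapolis is UTC−5:00, so local arrival = 8:21 AM − 5:00 = 3:21 AM on May 12.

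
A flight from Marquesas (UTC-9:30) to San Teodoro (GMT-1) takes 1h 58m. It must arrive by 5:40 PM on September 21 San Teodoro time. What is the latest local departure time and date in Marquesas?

7:12 AM on September 21

Target arrival in UTC: 5:40 PM + 1:00 = 6:40 PM on Sep 21.
Subtract 1 hour 58 minutes → departure 4:42 PM UTC on Sep 21.
Marquesas is UTC−9:30: 4:42 PM − 9:30 = 7:12 AM on Sep 21.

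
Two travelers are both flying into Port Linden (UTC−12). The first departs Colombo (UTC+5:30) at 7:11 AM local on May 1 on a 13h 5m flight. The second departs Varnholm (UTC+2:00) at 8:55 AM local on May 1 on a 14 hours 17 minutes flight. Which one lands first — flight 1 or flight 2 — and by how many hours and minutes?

the first, by 6 hours 26 minutes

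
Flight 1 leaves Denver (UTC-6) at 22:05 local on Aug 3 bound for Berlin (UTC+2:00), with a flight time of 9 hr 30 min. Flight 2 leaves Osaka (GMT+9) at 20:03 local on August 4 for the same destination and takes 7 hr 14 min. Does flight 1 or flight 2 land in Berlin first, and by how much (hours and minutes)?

Flight 1 in UTC: 22:05 + 6:00 = 04:05 on Aug 4.
+9 hours and 30 minutes → arrive 13:35 UTC on Aug 4.
Flight 2 in UTC: 20:03 − 9:00 = 11:03 on Aug 4.
+7 hours and 14 minutes → arrive 18:17 UTC on Aug 4.
Flight 1 lands earlier by 4 hours 42 minutes.

the first, by 4 hours 42 minutes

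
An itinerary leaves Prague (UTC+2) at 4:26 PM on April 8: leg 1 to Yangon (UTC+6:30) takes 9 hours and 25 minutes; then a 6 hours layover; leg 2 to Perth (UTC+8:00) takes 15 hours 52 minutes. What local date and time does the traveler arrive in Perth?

5:43 AM on April 10

Convert departure to UTC: 4:26 PM − 2:00 = 2:26 PM UTC on Apr 8.
Add 9 hours and 25 minutes leg 1 → 11:51 PM UTC.
Add 6 hours layover in Yangon → 5:51 AM UTC (Apr 9).
Add 15 hours and 52 minutes leg 2 → 9:43 PM UTC.
Perth is UTC+8:00, so local arrival = 9:43 PM + 8:00 = 5:43 AM on Apr 10.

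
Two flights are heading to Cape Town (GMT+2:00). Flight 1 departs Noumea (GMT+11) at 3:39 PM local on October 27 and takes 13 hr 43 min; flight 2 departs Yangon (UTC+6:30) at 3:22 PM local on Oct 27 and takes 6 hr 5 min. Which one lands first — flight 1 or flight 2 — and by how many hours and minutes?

the second, by 3 hours 25 minutes

Flight 1 in UTC: 3:39 PM − 11:00 = 4:39 AM on Oct 27.
+13 hours and 43 minutes → arrive 6:22 PM UTC on Oct 27.
Flight 2 in UTC: 3:22 PM − 6:30 = 8:52 AM on Oct 27.
+6 hours 5 minutes → arrive 2:57 PM UTC on Oct 27.
Flight 2 lands earlier by 3 hours 25 minutes.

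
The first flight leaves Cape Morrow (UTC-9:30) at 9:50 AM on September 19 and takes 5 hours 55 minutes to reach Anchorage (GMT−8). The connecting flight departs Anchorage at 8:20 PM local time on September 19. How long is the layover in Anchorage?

3 hours 5 minutes

Convert departure to UTC: 9:50 AM + 9:30 = 7:20 PM UTC on Sep 19.
Add 5 hours 55 minutes flight time → 1:15 AM UTC (Sep 20).
Anchorage is UTC−8:00, so local arrival = 1:15 AM − 8:00 = 5:15 PM on Sep 19.
Layover = 8:20 PM − 5:15 PM = 3 hours 5 minutes.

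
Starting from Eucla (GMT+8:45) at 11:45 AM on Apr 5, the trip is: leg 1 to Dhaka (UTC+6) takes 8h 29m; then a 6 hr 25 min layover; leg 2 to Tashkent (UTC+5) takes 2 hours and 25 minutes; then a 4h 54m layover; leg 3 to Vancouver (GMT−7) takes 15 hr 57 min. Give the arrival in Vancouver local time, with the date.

Convert departure to UTC: 11:45 AM − 8:45 = 3:00 AM UTC on Apr 5.
Add 8 hours 29 minutes leg 1 → 11:29 AM UTC.
Add 6 hours 25 minutes layover in Dhaka → 5:54 PM UTC.
Add 2 hours 25 minutes leg 2 → 8:19 PM UTC.
Add 4 hours and 54 minutes layover in Tashkent → 1:13 AM UTC (Apr 6).
Add 15 hours and 57 minutes leg 3 → 5:10 PM UTC.
Vancouver is UTC−7:00, so local arrival = 5:10 PM − 7:00 = 10:10 AM on Apr 6.

10:10 AM on April 6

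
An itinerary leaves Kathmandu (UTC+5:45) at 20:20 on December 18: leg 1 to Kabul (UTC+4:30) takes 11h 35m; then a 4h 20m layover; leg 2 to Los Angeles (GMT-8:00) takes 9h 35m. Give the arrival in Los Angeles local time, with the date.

08:05 on December 19

Convert departure to UTC: 20:20 − 5:45 = 14:35 UTC on Dec 18.
Add 11 hours 35 minutes leg 1 → 02:10 UTC (Dec 19).
Add 4 hours 20 minutes layover in Kabul → 06:30 UTC.
Add 9 hours and 35 minutes leg 2 → 16:05 UTC.
Los Angeles is UTC−8:00, so local arrival = 16:05 − 8:00 = 08:05 on Dec 19.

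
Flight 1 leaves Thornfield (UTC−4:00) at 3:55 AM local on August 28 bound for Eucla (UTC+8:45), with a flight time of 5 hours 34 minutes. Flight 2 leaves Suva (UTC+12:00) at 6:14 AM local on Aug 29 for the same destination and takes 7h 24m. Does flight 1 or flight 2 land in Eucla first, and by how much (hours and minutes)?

the first, by 12 hours 9 minutes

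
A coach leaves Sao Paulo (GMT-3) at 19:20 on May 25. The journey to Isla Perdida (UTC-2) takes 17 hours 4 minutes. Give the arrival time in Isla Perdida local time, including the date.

Convert departure to UTC: 19:20 + 3:00 = 22:20 UTC on May 25.
Add 17 hours 4 minutes travel time → 15:24 UTC (May 26).
Isla Perdida is UTC−2:00, so local arrival = 15:24 − 2:00 = 13:24 on May 26.

13:24 on May 26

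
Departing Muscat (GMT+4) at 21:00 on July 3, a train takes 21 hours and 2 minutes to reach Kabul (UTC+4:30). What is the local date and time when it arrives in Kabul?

18:32 on Jul 4

Convert departure to UTC: 21:00 − 4:00 = 17:00 UTC on Jul 3.
Add 21 hours and 2 minutes travel time → 14:02 UTC (Jul 4).
Kabul is UTC+4:30, so local arrival = 14:02 + 4:30 = 18:32 on Jul 4.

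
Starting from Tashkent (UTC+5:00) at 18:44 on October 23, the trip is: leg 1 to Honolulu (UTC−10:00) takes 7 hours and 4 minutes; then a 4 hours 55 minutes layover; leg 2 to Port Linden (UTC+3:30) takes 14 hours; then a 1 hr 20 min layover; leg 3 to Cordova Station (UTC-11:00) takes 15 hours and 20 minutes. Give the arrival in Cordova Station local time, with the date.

Convert departure to UTC: 18:44 − 5:00 = 13:44 UTC on Oct 23.
Add 7 hours and 4 minutes leg 1 → 20:48 UTC.
Add 4 hours and 55 minutes layover in Honolulu → 01:43 UTC (Oct 24).
Add 14 hours leg 2 → 15:43 UTC.
Add 1 hour 20 minutes layover in Port Linden → 17:03 UTC.
Add 15 hours 20 minutes leg 3 → 08:23 UTC (Oct 25).
Cordova Station is UTC−11:00, so local arrival = 08:23 − 11:00 = 21:23 on Oct 24.

21:23 on Oct 24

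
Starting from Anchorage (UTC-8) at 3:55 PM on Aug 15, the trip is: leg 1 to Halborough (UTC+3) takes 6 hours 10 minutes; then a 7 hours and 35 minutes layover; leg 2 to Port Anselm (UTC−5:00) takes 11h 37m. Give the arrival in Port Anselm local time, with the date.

Convert departure to UTC: 3:55 PM + 8:00 = 11:55 PM UTC on Aug 15.
Add 6 hours 10 minutes leg 1 → 6:05 AM UTC (Aug 16).
Add 7 hours and 35 minutes layover in Halborough → 1:40 PM UTC.
Add 11 hours 37 minutes leg 2 → 1:17 AM UTC (Aug 17).
Port Anselm is UTC−5:00, so local arrival = 1:17 AM − 5:00 = 8:17 PM on Aug 16.

8:17 PM on August 16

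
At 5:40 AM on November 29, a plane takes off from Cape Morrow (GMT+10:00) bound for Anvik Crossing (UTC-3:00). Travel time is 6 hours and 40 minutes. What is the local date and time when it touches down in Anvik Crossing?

Convert departure to UTC: 5:40 AM − 10:00 = 7:40 PM UTC on Nov 28.
Add 6 hours and 40 minutes travel time → 2:20 AM UTC (Nov 29).
Anvik Crossing is UTC−3:00, so local arrival = 2:20 AM − 3:00 = 11:20 PM on Nov 28.

11:20 PM on November 28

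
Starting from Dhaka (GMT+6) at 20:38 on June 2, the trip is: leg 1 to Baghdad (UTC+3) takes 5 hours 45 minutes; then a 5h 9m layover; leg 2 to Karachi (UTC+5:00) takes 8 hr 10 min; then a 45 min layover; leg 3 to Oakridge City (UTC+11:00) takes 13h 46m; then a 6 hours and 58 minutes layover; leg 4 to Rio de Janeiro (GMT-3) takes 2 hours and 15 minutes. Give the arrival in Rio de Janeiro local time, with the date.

06:26 on June 4

Convert departure to UTC: 20:38 − 6:00 = 14:38 UTC on Jun 2.
Add 5 hours 45 minutes leg 1 → 20:23 UTC.
Add 5 hours 9 minutes layover in Baghdad → 01:32 UTC (Jun 3).
Add 8 hours 10 minutes leg 2 → 09:42 UTC.
Add 45 minutes layover in Karachi → 10:27 UTC.
Add 13 hours and 46 minutes leg 3 → 00:13 UTC (Jun 4).
Add 6 hours 58 minutes layover in Oakridge City → 07:11 UTC.
Add 2 hours 15 minutes leg 4 → 09:26 UTC.
Rio de Janeiro is UTC−3:00, so local arrival = 09:26 − 3:00 = 06:26 on Jun 4.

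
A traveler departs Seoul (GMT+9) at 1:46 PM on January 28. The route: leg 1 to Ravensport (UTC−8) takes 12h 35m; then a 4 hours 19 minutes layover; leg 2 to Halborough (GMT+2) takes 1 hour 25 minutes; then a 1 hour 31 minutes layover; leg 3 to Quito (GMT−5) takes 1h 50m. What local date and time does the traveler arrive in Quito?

9:26 PM on January 28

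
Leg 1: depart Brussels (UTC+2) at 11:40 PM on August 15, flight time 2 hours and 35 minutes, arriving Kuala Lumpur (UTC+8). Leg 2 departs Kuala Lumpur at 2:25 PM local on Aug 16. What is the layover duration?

Convert departure to UTC: 11:40 PM − 2:00 = 9:40 PM UTC on Aug 15.
Add 2 hours and 35 minutes flight time → 12:15 AM UTC (Aug 16).
Kuala Lumpur is UTC+8:00, so local arrival = 12:15 AM + 8:00 = 8:15 AM on Aug 16.
Layover = 2:25 PM − 8:15 AM = 6 hours 10 minutes.

6 hours 10 minutes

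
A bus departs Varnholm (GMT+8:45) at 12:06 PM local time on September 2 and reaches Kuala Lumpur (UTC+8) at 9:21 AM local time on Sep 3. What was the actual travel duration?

Departure in UTC: 12:06 PM − 8:45 = 3:21 AM on Sep 2.
Arrival in UTC: 9:21 AM − 8:00 = 1:21 AM on Sep 3.
Elapsed = 1:21 AM − 3:21 AM (+1 day) = 22 hours.

22 hours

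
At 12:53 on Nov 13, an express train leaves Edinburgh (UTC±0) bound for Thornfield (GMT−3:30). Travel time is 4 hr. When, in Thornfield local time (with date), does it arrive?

13:23 on November 13

Edinburgh is at UTC+0, so departure is already 12:53 UTC on Nov 13.
Add 4 hours travel time → 16:53 UTC.
Thornfield is UTC−3:30, so local arrival = 16:53 − 3:30 = 13:23 on Nov 13.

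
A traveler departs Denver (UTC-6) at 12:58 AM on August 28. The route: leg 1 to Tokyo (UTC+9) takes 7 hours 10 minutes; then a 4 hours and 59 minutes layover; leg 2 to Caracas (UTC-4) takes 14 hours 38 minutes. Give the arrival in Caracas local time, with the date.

Convert departure to UTC: 12:58 AM + 6:00 = 6:58 AM UTC on Aug 28.
Add 7 hours 10 minutes leg 1 → 2:08 PM UTC.
Add 4 hours and 59 minutes layover in Tokyo → 7:07 PM UTC.
Add 14 hours and 38 minutes leg 2 → 9:45 AM UTC (Aug 29).
Caracas is UTC−4:00, so local arrival = 9:45 AM − 4:00 = 5:45 AM on Aug 29.

5:45 AM on August 29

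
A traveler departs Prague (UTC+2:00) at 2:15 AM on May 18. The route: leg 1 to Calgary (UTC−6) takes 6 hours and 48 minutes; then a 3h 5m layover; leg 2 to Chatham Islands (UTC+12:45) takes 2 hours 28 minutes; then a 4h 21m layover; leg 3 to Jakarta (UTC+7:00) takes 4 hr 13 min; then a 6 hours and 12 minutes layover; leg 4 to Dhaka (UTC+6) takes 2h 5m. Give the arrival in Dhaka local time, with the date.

11:27 AM on May 19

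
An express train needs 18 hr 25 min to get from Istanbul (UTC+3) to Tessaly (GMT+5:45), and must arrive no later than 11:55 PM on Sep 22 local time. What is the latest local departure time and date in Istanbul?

Target arrival in UTC: 11:55 PM − 5:45 = 6:10 PM on Sep 22.
Subtract 18 hours 25 minutes → departure 11:45 PM UTC on Sep 21.
Istanbul is UTC+3:00: 11:45 PM + 3:00 = 2:45 AM on Sep 22.

2:45 AM on September 22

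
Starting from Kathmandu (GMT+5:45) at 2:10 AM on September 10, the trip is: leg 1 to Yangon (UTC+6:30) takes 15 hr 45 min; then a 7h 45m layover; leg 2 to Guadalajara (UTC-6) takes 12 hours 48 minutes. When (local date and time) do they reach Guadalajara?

Convert departure to UTC: 2:10 AM − 5:45 = 8:25 PM UTC on Sep 9.
Add 15 hours 45 minutes leg 1 → 12:10 PM UTC (Sep 10).
Add 7 hours 45 minutes layover in Yangon → 7:55 PM UTC.
Add 12 hours and 48 minutes leg 2 → 8:43 AM UTC (Sep 11).
Guadalajara is UTC−6:00, so local arrival = 8:43 AM − 6:00 = 2:43 AM on Sep 11.

2:43 AM on September 11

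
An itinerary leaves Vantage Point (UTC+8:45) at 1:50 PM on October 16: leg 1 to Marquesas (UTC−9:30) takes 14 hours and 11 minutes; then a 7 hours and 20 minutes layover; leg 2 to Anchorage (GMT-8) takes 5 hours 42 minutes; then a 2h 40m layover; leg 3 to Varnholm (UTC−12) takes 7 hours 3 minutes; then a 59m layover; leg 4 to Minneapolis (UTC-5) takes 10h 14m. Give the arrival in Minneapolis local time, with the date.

12:14 AM on Oct 18

Convert departure to UTC: 1:50 PM − 8:45 = 5:05 AM UTC on Oct 16.
Add 14 hours 11 minutes leg 1 → 7:16 PM UTC.
Add 7 hours 20 minutes layover in Marquesas → 2:36 AM UTC (Oct 17).
Add 5 hours and 42 minutes leg 2 → 8:18 AM UTC.
Add 2 hours and 40 minutes layover in Anchorage → 10:58 AM UTC.
Add 7 hours 3 minutes leg 3 → 6:01 PM UTC.
Add 59 minutes layover in Varnholm → 7:00 PM UTC.
Add 10 hours and 14 minutes leg 4 → 5:14 AM UTC (Oct 18).
Minneapolis is UTC−5:00, so local arrival = 5:14 AM − 5:00 = 12:14 AM on Oct 18.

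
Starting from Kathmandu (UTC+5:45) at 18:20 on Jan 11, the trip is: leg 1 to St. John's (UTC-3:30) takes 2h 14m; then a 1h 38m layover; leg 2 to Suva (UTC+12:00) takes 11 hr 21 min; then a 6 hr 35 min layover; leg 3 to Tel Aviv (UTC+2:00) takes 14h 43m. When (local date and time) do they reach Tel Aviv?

03:06 on January 13

Convert departure to UTC: 18:20 − 5:45 = 12:35 UTC on Jan 11.
Add 2 hours and 14 minutes leg 1 → 14:49 UTC.
Add 1 hour 38 minutes layover in St. John's → 16:27 UTC.
Add 11 hours and 21 minutes leg 2 → 03:48 UTC (Jan 12).
Add 6 hours 35 minutes layover in Suva → 10:23 UTC.
Add 14 hours and 43 minutes leg 3 → 01:06 UTC (Jan 13).
Tel Aviv is UTC+2:00, so local arrival = 01:06 + 2:00 = 03:06 on Jan 13.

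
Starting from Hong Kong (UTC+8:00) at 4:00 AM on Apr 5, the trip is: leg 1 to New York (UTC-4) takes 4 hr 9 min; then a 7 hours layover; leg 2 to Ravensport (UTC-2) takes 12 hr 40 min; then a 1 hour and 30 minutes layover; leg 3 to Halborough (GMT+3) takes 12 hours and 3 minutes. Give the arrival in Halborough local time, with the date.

12:22 PM on April 6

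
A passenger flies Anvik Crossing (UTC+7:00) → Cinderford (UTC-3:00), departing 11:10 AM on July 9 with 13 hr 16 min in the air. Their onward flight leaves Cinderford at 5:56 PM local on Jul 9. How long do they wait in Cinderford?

3 hours 30 minutes

Convert departure to UTC: 11:10 AM − 7:00 = 4:10 AM UTC on Jul 9.
Add 13 hours and 16 minutes flight time → 5:26 PM UTC.
Cinderford is UTC−3:00, so local arrival = 5:26 PM − 3:00 = 2:26 PM on Jul 9.
Layover = 5:56 PM − 2:26 PM = 3 hours 30 minutes.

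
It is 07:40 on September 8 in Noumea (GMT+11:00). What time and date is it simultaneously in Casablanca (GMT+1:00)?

21:40 on September 7

In UTC: 07:40 − 11:00 = 20:40 on Sep 7.
Casablanca is UTC+1:00: 20:40 + 1:00 = 21:40 on Sep 7.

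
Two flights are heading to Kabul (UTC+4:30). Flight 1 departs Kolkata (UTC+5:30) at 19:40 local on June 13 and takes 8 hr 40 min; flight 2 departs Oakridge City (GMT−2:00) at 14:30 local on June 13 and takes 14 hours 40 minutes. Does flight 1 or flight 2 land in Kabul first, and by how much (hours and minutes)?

Flight 1 in UTC: 19:40 − 5:30 = 14:10 on Jun 13.
+8 hours and 40 minutes → arrive 22:50 UTC on Jun 13.
Flight 2 in UTC: 14:30 + 2:00 = 16:30 on Jun 13.
+14 hours and 40 minutes → arrive 07:10 UTC on Jun 14.
Flight 1 lands earlier by 8 hours 20 minutes.

the first, by 8 hours 20 minutes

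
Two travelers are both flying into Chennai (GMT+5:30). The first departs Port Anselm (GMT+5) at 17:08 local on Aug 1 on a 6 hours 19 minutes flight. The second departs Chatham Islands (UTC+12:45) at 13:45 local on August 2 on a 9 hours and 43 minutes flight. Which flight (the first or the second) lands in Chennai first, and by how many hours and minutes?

the first, by 16 hours 16 minutes

Flight 1 in UTC: 17:08 − 5:00 = 12:08 on Aug 1.
+6 hours 19 minutes → arrive 18:27 UTC on Aug 1.
Flight 2 in UTC: 13:45 − 12:45 = 01:00 on Aug 2.
+9 hours and 43 minutes → arrive 10:43 UTC on Aug 2.
Flight 1 lands earlier by 16 hours 16 minutes.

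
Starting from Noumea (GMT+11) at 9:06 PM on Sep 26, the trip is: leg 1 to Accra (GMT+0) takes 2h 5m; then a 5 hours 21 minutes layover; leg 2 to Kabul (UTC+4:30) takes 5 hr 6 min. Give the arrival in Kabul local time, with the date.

Convert departure to UTC: 9:06 PM − 11:00 = 10:06 AM UTC on Sep 26.
Add 2 hours and 5 minutes leg 1 → 12:11 PM UTC.
Add 5 hours 21 minutes layover in Accra → 5:32 PM UTC.
Add 5 hours and 6 minutes leg 2 → 10:38 PM UTC.
Kabul is UTC+4:30, so local arrival = 10:38 PM + 4:30 = 3:08 AM on Sep 27.

3:08 AM on September 27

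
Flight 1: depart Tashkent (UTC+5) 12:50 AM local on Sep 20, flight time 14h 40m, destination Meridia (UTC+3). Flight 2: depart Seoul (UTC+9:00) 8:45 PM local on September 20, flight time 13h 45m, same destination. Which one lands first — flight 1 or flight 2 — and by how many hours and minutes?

the first, by 15 hours

Flight 1 in UTC: 12:50 AM − 5:00 = 7:50 PM on Sep 19.
+14 hours 40 minutes → arrive 10:30 AM UTC on Sep 20.
Flight 2 in UTC: 8:45 PM − 9:00 = 11:45 AM on Sep 20.
+13 hours and 45 minutes → arrive 1:30 AM UTC on Sep 21.
Flight 1 lands earlier by 15 hours.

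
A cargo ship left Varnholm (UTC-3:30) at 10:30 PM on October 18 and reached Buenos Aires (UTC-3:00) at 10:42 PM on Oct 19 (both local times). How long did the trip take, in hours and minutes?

23 hours 42 minutes

Departure in UTC: 10:30 PM + 3:30 = 2:00 AM on Oct 19.
Arrival in UTC: 10:42 PM + 3:00 = 1:42 AM on Oct 20.
Elapsed = 1:42 AM − 2:00 AM (+1 day) = 23 hours 42 minutes.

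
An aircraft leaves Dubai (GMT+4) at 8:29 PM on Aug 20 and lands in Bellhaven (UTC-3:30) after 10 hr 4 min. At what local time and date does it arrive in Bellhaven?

11:03 PM on August 20

Convert departure to UTC: 8:29 PM − 4:00 = 4:29 PM UTC on Aug 20.
Add 10 hours 4 minutes travel time → 2:33 AM UTC (Aug 21).
Bellhaven is UTC−3:30, so local arrival = 2:33 AM − 3:30 = 11:03 PM on Aug 20.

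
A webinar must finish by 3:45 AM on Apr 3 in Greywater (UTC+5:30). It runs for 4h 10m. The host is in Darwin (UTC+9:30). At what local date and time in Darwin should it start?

3:35 AM on April 3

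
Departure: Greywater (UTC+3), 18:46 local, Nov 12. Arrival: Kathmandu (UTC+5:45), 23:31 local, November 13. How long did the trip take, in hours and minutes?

Departure in UTC: 18:46 − 3:00 = 15:46 on Nov 12.
Arrival in UTC: 23:31 − 5:45 = 17:46 on Nov 13.
Elapsed = 17:46 − 15:46 (+1 day) = 26 hours.

26 hours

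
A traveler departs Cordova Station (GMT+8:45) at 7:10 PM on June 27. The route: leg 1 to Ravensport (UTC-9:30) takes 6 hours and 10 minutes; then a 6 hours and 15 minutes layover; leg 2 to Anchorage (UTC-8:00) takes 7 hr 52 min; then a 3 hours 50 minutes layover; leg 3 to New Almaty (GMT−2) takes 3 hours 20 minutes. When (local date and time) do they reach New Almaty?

Convert departure to UTC: 7:10 PM − 8:45 = 10:25 AM UTC on Jun 27.
Add 6 hours and 10 minutes leg 1 → 4:35 PM UTC.
Add 6 hours and 15 minutes layover in Ravensport → 10:50 PM UTC.
Add 7 hours 52 minutes leg 2 → 6:42 AM UTC (Jun 28).
Add 3 hours and 50 minutes layover in Anchorage → 10:32 AM UTC.
Add 3 hours and 20 minutes leg 3 → 1:52 PM UTC.
New Almaty is UTC−2:00, so local arrival = 1:52 PM − 2:00 = 11:52 AM on Jun 28.

11:52 AM on Jun 28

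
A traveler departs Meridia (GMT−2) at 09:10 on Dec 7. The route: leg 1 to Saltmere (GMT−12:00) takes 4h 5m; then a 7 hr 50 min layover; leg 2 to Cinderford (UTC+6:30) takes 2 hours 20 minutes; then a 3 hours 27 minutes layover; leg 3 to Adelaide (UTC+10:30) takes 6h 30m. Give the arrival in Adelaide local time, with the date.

21:52 on December 8

Convert departure to UTC: 09:10 + 2:00 = 11:10 UTC on Dec 7.
Add 4 hours 5 minutes leg 1 → 15:15 UTC.
Add 7 hours 50 minutes layover in Saltmere → 23:05 UTC.
Add 2 hours 20 minutes leg 2 → 01:25 UTC (Dec 8).
Add 3 hours 27 minutes layover in Cinderford → 04:52 UTC.
Add 6 hours and 30 minutes leg 3 → 11:22 UTC.
Adelaide is UTC+10:30, so local arrival = 11:22 + 10:30 = 21:52 on Dec 8.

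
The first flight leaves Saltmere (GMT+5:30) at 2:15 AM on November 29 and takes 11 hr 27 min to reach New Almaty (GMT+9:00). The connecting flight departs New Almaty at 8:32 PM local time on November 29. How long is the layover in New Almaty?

Convert departure to UTC: 2:15 AM − 5:30 = 8:45 PM UTC on Nov 28.
Add 11 hours 27 minutes flight time → 8:12 AM UTC (Nov 29).
New Almaty is UTC+9:00, so local arrival = 8:12 AM + 9:00 = 5:12 PM on Nov 29.
Layover = 8:32 PM − 5:12 PM = 3 hours 20 minutes.

3 hours 20 minutes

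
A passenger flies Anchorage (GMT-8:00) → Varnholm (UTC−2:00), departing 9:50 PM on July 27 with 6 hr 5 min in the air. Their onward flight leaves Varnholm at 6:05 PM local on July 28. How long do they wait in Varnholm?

8 hours 10 minutes

Convert departure to UTC: 9:50 PM + 8:00 = 5:50 AM UTC on Jul 28.
Add 6 hours 5 minutes flight time → 11:55 AM UTC.
Varnholm is UTC−2:00, so local arrival = 11:55 AM − 2:00 = 9:55 AM on Jul 28.
Layover = 6:05 PM − 9:55 AM = 8 hours 10 minutes.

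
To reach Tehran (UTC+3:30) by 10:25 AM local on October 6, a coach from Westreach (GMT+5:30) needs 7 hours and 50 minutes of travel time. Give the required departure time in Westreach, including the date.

Target arrival in UTC: 10:25 AM − 3:30 = 6:55 AM on Oct 6.
Subtract 7 hours 50 minutes → departure 11:05 PM UTC on Oct 5.
Westreach is UTC+5:30: 11:05 PM + 5:30 = 4:35 AM on Oct 6.

4:35 AM on Oct 6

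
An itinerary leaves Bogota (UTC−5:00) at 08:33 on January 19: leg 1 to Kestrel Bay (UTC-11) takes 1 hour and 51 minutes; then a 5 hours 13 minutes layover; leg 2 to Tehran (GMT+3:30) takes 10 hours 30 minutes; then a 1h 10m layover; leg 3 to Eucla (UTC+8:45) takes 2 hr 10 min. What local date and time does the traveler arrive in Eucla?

Convert departure to UTC: 08:33 + 5:00 = 13:33 UTC on Jan 19.
Add 1 hour 51 minutes leg 1 → 15:24 UTC.
Add 5 hours and 13 minutes layover in Kestrel Bay → 20:37 UTC.
Add 10 hours and 30 minutes leg 2 → 07:07 UTC (Jan 20).
Add 1 hour 10 minutes layover in Tehran → 08:17 UTC.
Add 2 hours and 10 minutes leg 3 → 10:27 UTC.
Eucla is UTC+8:45, so local arrival = 10:27 + 8:45 = 19:12 on Jan 20.

19:12 on January 20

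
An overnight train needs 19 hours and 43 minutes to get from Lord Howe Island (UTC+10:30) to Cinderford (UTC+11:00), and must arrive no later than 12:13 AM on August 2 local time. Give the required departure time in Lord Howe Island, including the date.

Target arrival in UTC: 12:13 AM − 11:00 = 1:13 PM on Aug 1.
Subtract 19 hours and 43 minutes → departure 5:30 PM UTC on Jul 31.
Lord Howe Island is UTC+10:30: 5:30 PM + 10:30 = 4:00 AM on Aug 1.

4:00 AM on Aug 1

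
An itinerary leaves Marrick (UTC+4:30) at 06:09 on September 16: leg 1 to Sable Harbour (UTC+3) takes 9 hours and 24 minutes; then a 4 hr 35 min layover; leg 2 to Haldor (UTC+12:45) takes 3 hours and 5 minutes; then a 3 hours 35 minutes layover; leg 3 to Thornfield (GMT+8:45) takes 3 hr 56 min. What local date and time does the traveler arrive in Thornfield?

10:59 on Sep 17

Convert departure to UTC: 06:09 − 4:30 = 01:39 UTC on Sep 16.
Add 9 hours 24 minutes leg 1 → 11:03 UTC.
Add 4 hours and 35 minutes layover in Sable Harbour → 15:38 UTC.
Add 3 hours and 5 minutes leg 2 → 18:43 UTC.
Add 3 hours and 35 minutes layover in Haldor → 22:18 UTC.
Add 3 hours and 56 minutes leg 3 → 02:14 UTC (Sep 17).
Thornfield is UTC+8:45, so local arrival = 02:14 + 8:45 = 10:59 on Sep 17.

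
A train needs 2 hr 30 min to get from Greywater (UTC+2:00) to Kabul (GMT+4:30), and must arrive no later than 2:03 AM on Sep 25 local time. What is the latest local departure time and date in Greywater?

9:03 PM on September 24

Target arrival in UTC: 2:03 AM − 4:30 = 9:33 PM on Sep 24.
Subtract 2 hours 30 minutes → departure 7:03 PM UTC on Sep 24.
Greywater is UTC+2:00: 7:03 PM + 2:00 = 9:03 PM on Sep 24.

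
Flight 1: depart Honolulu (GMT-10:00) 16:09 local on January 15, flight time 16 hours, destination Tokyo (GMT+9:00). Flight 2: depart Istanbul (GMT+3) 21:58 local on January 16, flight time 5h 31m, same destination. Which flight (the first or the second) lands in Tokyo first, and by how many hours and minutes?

Flight 1 in UTC: 16:09 + 10:00 = 02:09 on Jan 16.
+16 hours → arrive 18:09 UTC on Jan 16.
Flight 2 in UTC: 21:58 − 3:00 = 18:58 on Jan 16.
+5 hours and 31 minutes → arrive 00:29 UTC on Jan 17.
Flight 1 lands earlier by 6 hours 20 minutes.

the first, by 6 hours 20 minutes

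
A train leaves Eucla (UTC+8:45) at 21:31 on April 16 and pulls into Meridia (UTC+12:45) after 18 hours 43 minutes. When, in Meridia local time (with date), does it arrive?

Convert departure to UTC: 21:31 − 8:45 = 12:46 UTC on Apr 16.
Add 18 hours 43 minutes travel time → 07:29 UTC (Apr 17).
Meridia is UTC+12:45, so local arrival = 07:29 + 12:45 = 20:14 on Apr 17.

20:14 on April 17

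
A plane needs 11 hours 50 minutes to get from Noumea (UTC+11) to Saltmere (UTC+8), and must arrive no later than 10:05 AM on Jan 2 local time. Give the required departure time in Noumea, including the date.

1:15 AM on January 2

Target arrival in UTC: 10:05 AM − 8:00 = 2:05 AM on Jan 2.
Subtract 11 hours 50 minutes → departure 2:15 PM UTC on Jan 1.
Noumea is UTC+11:00: 2:15 PM + 11:00 = 1:15 AM on Jan 2.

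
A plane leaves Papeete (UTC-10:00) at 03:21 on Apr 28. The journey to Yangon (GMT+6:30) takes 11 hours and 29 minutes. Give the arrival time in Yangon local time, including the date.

Yangon is 16:30 ahead of Papeete.
After 11 hours and 29 minutes it is 14:50 in Papeete.
Shift by the zone difference: 14:50 + 16:30 = 07:20 on Apr 29 in Yangon.

07:20 on Apr 29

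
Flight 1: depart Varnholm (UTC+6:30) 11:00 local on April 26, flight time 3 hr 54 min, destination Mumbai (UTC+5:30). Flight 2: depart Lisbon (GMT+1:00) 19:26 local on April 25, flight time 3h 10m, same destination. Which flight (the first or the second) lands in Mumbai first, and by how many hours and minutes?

Flight 1 in UTC: 11:00 − 6:30 = 04:30 on Apr 26.
+3 hours and 54 minutes → arrive 08:24 UTC on Apr 26.
Flight 2 in UTC: 19:26 − 1:00 = 18:26 on Apr 25.
+3 hours and 10 minutes → arrive 21:36 UTC on Apr 25.
Flight 2 lands earlier by 10 hours 48 minutes.

the second, by 10 hours 48 minutes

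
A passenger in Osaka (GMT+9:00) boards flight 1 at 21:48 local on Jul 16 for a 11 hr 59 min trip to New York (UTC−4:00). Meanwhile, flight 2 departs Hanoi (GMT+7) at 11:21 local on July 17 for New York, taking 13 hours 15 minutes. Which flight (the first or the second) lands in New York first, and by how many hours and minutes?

Flight 1 in UTC: 21:48 − 9:00 = 12:48 on Jul 16.
+11 hours 59 minutes → arrive 00:47 UTC on Jul 17.
Flight 2 in UTC: 11:21 − 7:00 = 04:21 on Jul 17.
+13 hours 15 minutes → arrive 17:36 UTC on Jul 17.
Flight 1 lands earlier by 16 hours 49 minutes.

the first, by 16 hours 49 minutes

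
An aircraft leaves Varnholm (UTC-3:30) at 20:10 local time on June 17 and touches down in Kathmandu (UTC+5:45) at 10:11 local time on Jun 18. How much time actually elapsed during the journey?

4 hours 46 minutes

Departure in UTC: 20:10 + 3:30 = 23:40 on Jun 17.
Arrival in UTC: 10:11 − 5:45 = 04:26 on Jun 18.
Elapsed = 04:26 − 23:40 (+1 day) = 4 hours 46 minutes.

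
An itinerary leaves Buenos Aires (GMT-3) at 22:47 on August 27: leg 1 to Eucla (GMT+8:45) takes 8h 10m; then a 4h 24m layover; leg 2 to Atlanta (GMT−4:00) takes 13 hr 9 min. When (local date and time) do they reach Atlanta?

Convert departure to UTC: 22:47 + 3:00 = 01:47 UTC on Aug 28.
Add 8 hours 10 minutes leg 1 → 09:57 UTC.
Add 4 hours and 24 minutes layover in Eucla → 14:21 UTC.
Add 13 hours 9 minutes leg 2 → 03:30 UTC (Aug 29).
Atlanta is UTC−4:00, so local arrival = 03:30 − 4:00 = 23:30 on Aug 28.

23:30 on August 28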